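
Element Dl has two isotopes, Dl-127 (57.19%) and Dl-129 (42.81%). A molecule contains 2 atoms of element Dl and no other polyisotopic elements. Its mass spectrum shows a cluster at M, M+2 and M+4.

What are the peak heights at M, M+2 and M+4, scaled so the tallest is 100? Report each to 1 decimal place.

66.8 : 100.0 : 37.4

Each Dl atom is independently Dl-127 (p = 0.5719) or Dl-129 (q = 0.4281); the cluster is the binomial expansion (p + q)^2.
P(M) = 0.5719^2 = 0.327070
P(M+2) = 2 × 0.5719^1 × 0.4281^1 = 0.489661
P(M+4) = 0.4281^2 = 0.183270
The M+2 peak is largest (0.489661); scaling to 100 gives 66.8 : 100.0 : 37.4.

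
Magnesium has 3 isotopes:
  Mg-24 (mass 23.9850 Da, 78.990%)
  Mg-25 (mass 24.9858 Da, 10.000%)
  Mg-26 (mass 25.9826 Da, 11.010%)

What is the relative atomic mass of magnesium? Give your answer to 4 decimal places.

Weight each isotope mass by its fractional abundance: 0.78990 × 23.9850 + 0.10000 × 24.9858 + 0.11010 × 25.9826
= 18.94575 + 2.49858 + 2.86068 = 24.30501 Da

24.3050 Da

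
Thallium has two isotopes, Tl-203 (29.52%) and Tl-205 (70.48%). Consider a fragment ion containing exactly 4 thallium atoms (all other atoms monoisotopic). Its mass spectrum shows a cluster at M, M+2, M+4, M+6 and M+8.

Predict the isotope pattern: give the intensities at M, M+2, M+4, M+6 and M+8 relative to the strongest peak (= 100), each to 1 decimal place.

Each Tl atom is independently Tl-203 (p = 0.2952) or Tl-205 (q = 0.7048); the cluster is the binomial expansion (p + q)^4.
P(M) = 0.2952^4 = 0.007594
P(M+2) = 4 × 0.2952^3 × 0.7048^1 = 0.072523
P(M+4) = 6 × 0.2952^2 × 0.7048^2 = 0.259726
P(M+6) = 4 × 0.2952^1 × 0.7048^3 = 0.413403
P(M+8) = 0.7048^4 = 0.246754
The M+6 peak is largest (0.413403); scaling to 100 gives 1.8 : 17.5 : 62.8 : 100.0 : 59.7.

1.8 : 17.5 : 62.8 : 100.0 : 59.7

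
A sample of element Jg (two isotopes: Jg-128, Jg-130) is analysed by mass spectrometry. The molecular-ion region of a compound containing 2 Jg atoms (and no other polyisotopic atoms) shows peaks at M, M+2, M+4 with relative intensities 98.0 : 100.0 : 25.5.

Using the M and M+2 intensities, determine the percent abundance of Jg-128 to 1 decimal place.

Let p = fractional abundance of Jg-128. I(M+2)/I(M) = [C(2,1)·p^1·(1−p)] / p^2 = 2·(1−p)/p = 100.0/98.0 = 1.0204
(1−p)/p = 1.0204/2 = 0.5102  ⇒  p = 1/(1 + 0.5102) = 0.6622
Jg-128: 66.2%, Jg-130: 33.8%.

66.2%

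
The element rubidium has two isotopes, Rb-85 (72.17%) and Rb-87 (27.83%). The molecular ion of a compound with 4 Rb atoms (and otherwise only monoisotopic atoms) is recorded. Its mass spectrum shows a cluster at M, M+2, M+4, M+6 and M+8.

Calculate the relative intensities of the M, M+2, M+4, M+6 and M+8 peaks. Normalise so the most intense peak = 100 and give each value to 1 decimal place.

64.8 : 100.0 : 57.8 : 14.9 : 1.4

Expanding (0.7217 + 0.2783)^4:
P(M) = 0.7217^4 = 0.271286
P(M+2) = 4 × 0.7217^3 × 0.2783^1 = 0.418450
P(M+4) = 6 × 0.7217^2 × 0.2783^2 = 0.242042
P(M+6) = 4 × 0.7217^1 × 0.2783^3 = 0.062224
P(M+8) = 0.2783^4 = 0.005999
The M+2 peak is largest (0.418450); scaling to 100 gives 64.8 : 100.0 : 57.8 : 14.9 : 1.4.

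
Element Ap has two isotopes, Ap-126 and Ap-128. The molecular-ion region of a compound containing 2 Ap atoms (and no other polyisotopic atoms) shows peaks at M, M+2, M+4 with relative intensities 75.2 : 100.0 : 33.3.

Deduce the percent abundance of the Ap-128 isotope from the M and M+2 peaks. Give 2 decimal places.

39.94%

Let p = fractional abundance of Ap-126. I(M+2)/I(M) = [C(2,1)·p^1·(1−p)] / p^2 = 2·(1−p)/p = 100.0/75.2 = 1.3298
(1−p)/p = 1.3298/2 = 0.6649  ⇒  p = 1/(1 + 0.6649) = 0.6006
Ap-126: 60.06%, Ap-128: 39.94%.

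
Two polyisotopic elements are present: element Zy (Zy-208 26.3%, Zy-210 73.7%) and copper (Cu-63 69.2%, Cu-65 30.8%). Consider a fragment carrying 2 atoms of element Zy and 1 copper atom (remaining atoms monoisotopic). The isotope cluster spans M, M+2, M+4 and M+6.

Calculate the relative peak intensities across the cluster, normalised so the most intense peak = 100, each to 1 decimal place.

9.7 : 58.5 : 100.0 : 33.8

Element Zy pattern (n=2): 0.069169 : 0.387662 : 0.543169
Copper pattern (n=1): 0.6920 : 0.3080
Convolve the two distributions (both contribute in 2-u steps):
  M: 0.069169×0.6920 = 0.047865
  M+2: 0.069169×0.3080 + 0.387662×0.6920 = 0.289566
  M+4: 0.387662×0.3080 + 0.543169×0.6920 = 0.495273
  M+6: 0.543169×0.3080 = 0.167296
Scale to base peak (0.495273) = 100: 9.7 : 58.5 : 100.0 : 33.8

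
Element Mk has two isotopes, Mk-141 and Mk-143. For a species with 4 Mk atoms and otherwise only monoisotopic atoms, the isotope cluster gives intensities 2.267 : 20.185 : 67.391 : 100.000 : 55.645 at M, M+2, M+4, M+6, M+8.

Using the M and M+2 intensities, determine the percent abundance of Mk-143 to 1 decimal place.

69.0%

Let p = fractional abundance of Mk-141. I(M+2)/I(M) = [C(4,1)·p^3·(1−p)] / p^4 = 4·(1−p)/p = 20.185/2.267 = 8.9038
(1−p)/p = 8.9038/4 = 2.2260  ⇒  p = 1/(1 + 2.2260) = 0.3100
Mk-141: 31.0%, Mk-143: 69.0%.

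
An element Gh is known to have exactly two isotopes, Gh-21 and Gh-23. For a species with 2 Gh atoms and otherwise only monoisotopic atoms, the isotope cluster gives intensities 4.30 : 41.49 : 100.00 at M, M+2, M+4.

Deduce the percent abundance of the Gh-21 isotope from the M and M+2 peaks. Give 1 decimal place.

Write p for the Gh-21 fraction. I(M+2)/I(M) = [C(2,1)·p^1·(1−p)] / p^2 = 2·(1−p)/p = 41.49/4.30 = 9.6488
(1−p)/p = 9.6488/2 = 4.8244  ⇒  p = 1/(1 + 4.8244) = 0.1717
Gh-21: 17.2%, Gh-23: 82.8%.

17.2%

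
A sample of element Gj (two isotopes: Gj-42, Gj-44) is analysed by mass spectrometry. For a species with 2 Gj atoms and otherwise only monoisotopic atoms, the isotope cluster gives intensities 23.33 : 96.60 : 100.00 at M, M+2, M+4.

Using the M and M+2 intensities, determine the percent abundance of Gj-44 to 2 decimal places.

67.43%

Write p for the Gj-42 fraction. I(M+2)/I(M) = [C(2,1)·p^1·(1−p)] / p^2 = 2·(1−p)/p = 96.60/23.33 = 4.1406
(1−p)/p = 4.1406/2 = 2.0703  ⇒  p = 1/(1 + 2.0703) = 0.3257
Gj-42: 32.57%, Gj-44: 67.43%.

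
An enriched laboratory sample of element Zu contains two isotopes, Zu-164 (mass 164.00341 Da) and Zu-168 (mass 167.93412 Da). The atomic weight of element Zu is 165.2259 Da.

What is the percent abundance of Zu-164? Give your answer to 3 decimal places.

68.899%

Writing the weighted mean with unknown fraction x of Zu-164:
164.00341·x + 167.93412·(1 − x) = 165.2259
(164.00341 − 167.93412)·x = 165.2259 − 167.93412
x = -2.70822 / -3.93071 = 0.68899 → 68.899% Zu-164, 31.101% Zu-168.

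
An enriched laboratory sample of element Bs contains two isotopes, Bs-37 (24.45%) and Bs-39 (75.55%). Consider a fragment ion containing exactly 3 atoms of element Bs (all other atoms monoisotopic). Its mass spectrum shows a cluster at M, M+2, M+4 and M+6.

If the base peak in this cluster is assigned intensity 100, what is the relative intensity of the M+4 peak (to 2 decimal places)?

Binomial terms of (0.2445 + 0.7555)^3: M 0.0146, M+2 0.1355, M+4 0.4187, M+6 0.4312 → M+6 is the base peak.
P(M+6) = C(3,3) × 0.2445^0 × 0.7555^3 = 1 × 1.0000 × 0.43122448 = 0.431224 (base)
P(M+4) = C(3,2) × 0.2445^1 × 0.7555^2 = 3 × 0.2445 × 0.57078025 = 0.418667
Relative intensity = 0.418667 / 0.431224 × 100 = 97.09

97.09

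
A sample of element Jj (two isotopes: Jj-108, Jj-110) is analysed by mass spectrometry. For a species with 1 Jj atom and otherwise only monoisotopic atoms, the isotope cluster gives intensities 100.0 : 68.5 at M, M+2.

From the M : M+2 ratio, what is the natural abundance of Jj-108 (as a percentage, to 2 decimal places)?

Write p for the Jj-108 fraction. I(M+2)/I(M) = [C(1,1)·p^0·(1−p)] / p^1 = 1·(1−p)/p = 68.5/100.0 = 0.6850
(1−p)/p = 0.6850/1 = 0.6850  ⇒  p = 1/(1 + 0.6850) = 0.5935
Jj-108: 59.35%, Jj-110: 40.65%.

59.35%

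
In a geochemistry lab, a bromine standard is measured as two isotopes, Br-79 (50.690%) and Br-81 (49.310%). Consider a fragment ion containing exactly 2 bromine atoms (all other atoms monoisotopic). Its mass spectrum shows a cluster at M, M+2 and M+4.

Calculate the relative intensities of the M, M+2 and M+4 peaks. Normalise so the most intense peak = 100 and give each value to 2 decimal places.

51.40 : 100.00 : 48.64

The 2 Br atoms are independent, so intensities follow the terms of (0.50690 + 0.49310)^2.
P(M) = 0.50690^2 = 0.256948
P(M+2) = 2 × 0.50690^1 × 0.49310^1 = 0.499905
P(M+4) = 0.49310^2 = 0.243148
The M+2 peak is largest (0.499905); scaling to 100 gives 51.40 : 100.00 : 48.64.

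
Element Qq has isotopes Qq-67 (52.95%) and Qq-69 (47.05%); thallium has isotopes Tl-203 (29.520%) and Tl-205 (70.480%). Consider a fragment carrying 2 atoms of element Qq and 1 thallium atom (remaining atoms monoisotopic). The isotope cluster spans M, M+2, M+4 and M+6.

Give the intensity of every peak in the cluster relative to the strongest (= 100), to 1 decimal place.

Element Qq pattern (n=2): 0.28037025 : 0.4982595 : 0.22137025
Thallium pattern (n=1): 0.2952 : 0.7048
Convolve the two distributions (both contribute in 2-u steps):
  M: 0.28037025×0.2952 = 0.082765
  M+2: 0.28037025×0.7048 + 0.4982595×0.2952 = 0.344691
  M+4: 0.4982595×0.7048 + 0.22137025×0.2952 = 0.416522
  M+6: 0.22137025×0.7048 = 0.156022
Scale to base peak (0.416522) = 100: 19.9 : 82.8 : 100.0 : 37.5

19.9 : 82.8 : 100.0 : 37.5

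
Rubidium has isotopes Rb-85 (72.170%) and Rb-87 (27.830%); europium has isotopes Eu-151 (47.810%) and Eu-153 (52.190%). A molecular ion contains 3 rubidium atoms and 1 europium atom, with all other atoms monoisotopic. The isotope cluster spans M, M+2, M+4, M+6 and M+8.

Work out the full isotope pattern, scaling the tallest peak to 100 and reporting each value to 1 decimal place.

Rubidium pattern (n=3): 0.37589809 : 0.43485841 : 0.16768892 : 0.02155458
Europium pattern (n=1): 0.4781 : 0.5219
Convolve the two distributions (both contribute in 2-u steps):
  M: 0.37589809×0.4781 = 0.179717
  M+2: 0.37589809×0.5219 + 0.43485841×0.4781 = 0.404087
  M+4: 0.43485841×0.5219 + 0.16768892×0.4781 = 0.307125
  M+6: 0.16768892×0.5219 + 0.02155458×0.4781 = 0.097822
  M+8: 0.02155458×0.5219 = 0.011249
Scale to base peak (0.404087) = 100: 44.5 : 100.0 : 76.0 : 24.2 : 2.8

44.5 : 100.0 : 76.0 : 24.2 : 2.8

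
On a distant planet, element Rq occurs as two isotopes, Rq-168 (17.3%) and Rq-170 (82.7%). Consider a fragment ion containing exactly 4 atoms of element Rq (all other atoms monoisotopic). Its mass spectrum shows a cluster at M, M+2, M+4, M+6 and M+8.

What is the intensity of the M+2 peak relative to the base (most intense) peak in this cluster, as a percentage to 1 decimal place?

3.7%

Binomial terms of (0.173 + 0.827)^4: M 0.0009, M+2 0.0171, M+4 0.1228, M+6 0.3914, M+8 0.4678 → M+8 is the base peak.
P(M+8) = C(4,4) × 0.173^0 × 0.827^4 = 1 × 1.0000 × 0.46775888 = 0.467759 (base)
P(M+2) = C(4,1) × 0.173^3 × 0.827^1 = 4 × 0.00517772 × 0.8270 = 0.017128
Relative intensity = 0.017128 / 0.467759 × 100 = 3.7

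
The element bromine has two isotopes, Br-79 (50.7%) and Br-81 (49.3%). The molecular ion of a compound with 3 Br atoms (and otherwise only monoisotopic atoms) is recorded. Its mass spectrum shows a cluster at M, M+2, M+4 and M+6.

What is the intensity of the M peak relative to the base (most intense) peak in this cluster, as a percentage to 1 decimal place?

34.3%

(0.507 + 0.493)^3 gives M 0.1303, M+2 0.3802, M+4 0.3697, M+6 0.1198; the largest is M+2.
P(M+2) = C(3,1) × 0.507^2 × 0.493^1 = 3 × 0.257049 × 0.4930 = 0.380175 (base)
P(M) = C(3,0) × 0.507^3 × 0.493^0 = 1 × 0.13032384 × 1.0000 = 0.130324
Relative intensity = 0.130324 / 0.380175 × 100 = 34.3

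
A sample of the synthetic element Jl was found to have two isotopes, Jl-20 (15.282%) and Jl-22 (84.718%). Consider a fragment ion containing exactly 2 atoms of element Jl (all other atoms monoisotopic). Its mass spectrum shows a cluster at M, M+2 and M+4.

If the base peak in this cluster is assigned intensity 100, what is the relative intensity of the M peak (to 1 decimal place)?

(0.15282 + 0.84718)^2 gives M 0.0234, M+2 0.2589, M+4 0.7177; the largest is M+4.
P(M+4) = C(2,2) × 0.15282^0 × 0.84718^2 = 1 × 1.0000 × 0.71771395 = 0.717714 (base)
P(M) = C(2,0) × 0.15282^2 × 0.84718^0 = 1 × 0.02335395 × 1.0000 = 0.023354
Relative intensity = 0.023354 / 0.717714 × 100 = 3.3

3.3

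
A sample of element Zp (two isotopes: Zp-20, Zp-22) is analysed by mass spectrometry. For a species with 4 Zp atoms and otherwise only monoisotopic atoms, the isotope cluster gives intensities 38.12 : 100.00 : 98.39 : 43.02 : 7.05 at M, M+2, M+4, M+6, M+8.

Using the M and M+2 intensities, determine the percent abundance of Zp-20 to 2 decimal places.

If p is the fraction of Zp that is Zp-20, then I(M+2)/I(M) = [C(4,1)·p^3·(1−p)] / p^4 = 4·(1−p)/p = 100.00/38.12 = 2.6233
(1−p)/p = 2.6233/4 = 0.6558  ⇒  p = 1/(1 + 0.6558) = 0.6039
Zp-20: 60.39%, Zp-22: 39.61%.

60.39%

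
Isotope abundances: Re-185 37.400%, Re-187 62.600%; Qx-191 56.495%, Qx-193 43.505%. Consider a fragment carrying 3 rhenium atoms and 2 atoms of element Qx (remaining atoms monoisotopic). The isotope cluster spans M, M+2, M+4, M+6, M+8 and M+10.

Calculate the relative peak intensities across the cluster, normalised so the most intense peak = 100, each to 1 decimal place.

4.9 : 31.8 : 81.2 : 100.0 : 59.2 : 13.5

Rhenium pattern (n=3): 0.05231362 : 0.26268713 : 0.43968487 : 0.24531438
Element Qx pattern (n=2): 0.3191685 : 0.491563 : 0.1892685
Convolve the two distributions (both contribute in 2-u steps):
  M: 0.05231362×0.3191685 = 0.016697
  M+2: 0.05231362×0.491563 + 0.26268713×0.3191685 = 0.109557
  M+4: 0.05231362×0.1892685 + 0.26268713×0.491563 + 0.43968487×0.3191685 = 0.279362
  M+6: 0.26268713×0.1892685 + 0.43968487×0.491563 + 0.24531438×0.3191685 = 0.344148
  M+8: 0.43968487×0.1892685 + 0.24531438×0.491563 = 0.203806
  M+10: 0.24531438×0.1892685 = 0.046430
Scale to base peak (0.344148) = 100: 4.9 : 31.8 : 81.2 : 100.0 : 59.2 : 13.5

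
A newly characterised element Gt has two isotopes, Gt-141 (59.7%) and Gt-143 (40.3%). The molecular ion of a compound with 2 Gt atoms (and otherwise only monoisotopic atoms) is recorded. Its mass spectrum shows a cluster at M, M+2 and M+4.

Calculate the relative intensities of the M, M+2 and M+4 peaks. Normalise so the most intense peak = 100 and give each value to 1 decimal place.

The 2 Gt atoms are independent, so intensities follow the terms of (0.597 + 0.403)^2.
P(M) = 0.597^2 = 0.356409
P(M+2) = 2 × 0.597^1 × 0.403^1 = 0.481182
P(M+4) = 0.403^2 = 0.162409
The M+2 peak is largest (0.481182); scaling to 100 gives 74.1 : 100.0 : 33.8.

74.1 : 100.0 : 33.8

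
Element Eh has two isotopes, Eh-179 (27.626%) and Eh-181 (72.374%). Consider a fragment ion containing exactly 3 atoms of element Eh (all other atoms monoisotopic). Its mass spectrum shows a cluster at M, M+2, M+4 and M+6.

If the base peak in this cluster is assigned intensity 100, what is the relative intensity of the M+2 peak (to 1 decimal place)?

Term probabilities: M 0.0211, M+2 0.1657, M+4 0.4341, M+6 0.3791. Base peak = M+4.
P(M+4) = C(3,2) × 0.27626^1 × 0.72374^2 = 3 × 0.27626 × 0.52379959 = 0.434115 (base)
P(M+2) = C(3,1) × 0.27626^2 × 0.72374^1 = 3 × 0.07631959 × 0.72374 = 0.165707
Relative intensity = 0.165707 / 0.434115 × 100 = 38.2

38.2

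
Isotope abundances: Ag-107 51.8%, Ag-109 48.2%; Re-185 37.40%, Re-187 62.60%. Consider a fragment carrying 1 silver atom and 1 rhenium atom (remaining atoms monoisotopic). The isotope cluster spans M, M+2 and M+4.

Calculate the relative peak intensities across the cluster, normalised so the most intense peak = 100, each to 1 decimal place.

Silver pattern (n=1): 0.5180 : 0.4820
Rhenium pattern (n=1): 0.3740 : 0.6260
Convolve the two distributions (both contribute in 2-u steps):
  M: 0.5180×0.3740 = 0.193732
  M+2: 0.5180×0.6260 + 0.4820×0.3740 = 0.504536
  M+4: 0.4820×0.6260 = 0.301732
Scale to base peak (0.504536) = 100: 38.4 : 100.0 : 59.8

38.4 : 100.0 : 59.8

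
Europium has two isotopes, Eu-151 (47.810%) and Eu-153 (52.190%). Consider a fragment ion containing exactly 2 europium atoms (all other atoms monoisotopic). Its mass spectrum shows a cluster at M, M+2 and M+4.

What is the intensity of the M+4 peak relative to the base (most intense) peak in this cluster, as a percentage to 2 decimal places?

Binomial terms of (0.47810 + 0.52190)^2: M 0.2286, M+2 0.4990, M+4 0.2724 → M+2 is the base peak.
P(M+2) = C(2,1) × 0.47810^1 × 0.52190^1 = 2 × 0.4781 × 0.5219 = 0.499041 (base)
P(M+4) = C(2,2) × 0.47810^0 × 0.52190^2 = 1 × 1.0000 × 0.27237961 = 0.272380
Relative intensity = 0.272380 / 0.499041 × 100 = 54.58

54.58%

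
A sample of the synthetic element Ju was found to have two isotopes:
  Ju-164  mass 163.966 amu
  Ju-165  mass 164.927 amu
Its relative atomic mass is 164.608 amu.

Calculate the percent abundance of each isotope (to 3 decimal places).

Let x be the fractional abundance of Ju-164; then Ju-165 has abundance 1 − x.
163.966·x + 164.927·(1 − x) = 164.608
(163.966 − 164.927)·x = 164.608 − 164.927
x = -0.319 / -0.961 = 0.33195 → 33.195% Ju-164, 66.805% Ju-165.

Ju-164: 33.195%, Ju-165: 66.805%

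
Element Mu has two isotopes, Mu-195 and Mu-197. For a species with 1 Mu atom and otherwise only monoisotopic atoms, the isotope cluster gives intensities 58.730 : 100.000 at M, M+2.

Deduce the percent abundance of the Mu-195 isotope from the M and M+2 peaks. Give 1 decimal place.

Write p for the Mu-195 fraction. I(M+2)/I(M) = [C(1,1)·p^0·(1−p)] / p^1 = 1·(1−p)/p = 100.000/58.730 = 1.7027
(1−p)/p = 1.7027/1 = 1.7027  ⇒  p = 1/(1 + 1.7027) = 0.3700
Mu-195: 37.0%, Mu-197: 63.0%.

37.0%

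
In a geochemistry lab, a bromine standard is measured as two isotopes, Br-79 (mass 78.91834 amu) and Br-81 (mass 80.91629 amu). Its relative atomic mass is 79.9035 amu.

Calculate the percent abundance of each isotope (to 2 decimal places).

Br-79: 50.69%, Br-81: 49.31%

With x = fraction of Br-79 (so Br-81 is 1 − x):
78.91834·x + 80.91629·(1 − x) = 79.9035
(78.91834 − 80.91629)·x = 79.9035 − 80.91629
x = -1.01279 / -1.99795 = 0.50691 → 50.69% Br-79, 49.31% Br-81.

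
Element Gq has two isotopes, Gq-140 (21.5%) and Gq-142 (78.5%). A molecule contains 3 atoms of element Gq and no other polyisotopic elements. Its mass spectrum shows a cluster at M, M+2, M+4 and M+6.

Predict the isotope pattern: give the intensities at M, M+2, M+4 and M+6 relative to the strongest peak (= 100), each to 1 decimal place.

2.1 : 22.5 : 82.2 : 100.0

The 3 Gq atoms are independent, so intensities follow the terms of (0.215 + 0.785)^3.
P(M) = 0.215^3 = 0.009938
P(M+2) = 3 × 0.215^2 × 0.785^1 = 0.108860
P(M+4) = 3 × 0.215^1 × 0.785^2 = 0.397465
P(M+6) = 0.785^3 = 0.483737
The M+6 peak is largest (0.483737); scaling to 100 gives 2.1 : 22.5 : 82.2 : 100.0.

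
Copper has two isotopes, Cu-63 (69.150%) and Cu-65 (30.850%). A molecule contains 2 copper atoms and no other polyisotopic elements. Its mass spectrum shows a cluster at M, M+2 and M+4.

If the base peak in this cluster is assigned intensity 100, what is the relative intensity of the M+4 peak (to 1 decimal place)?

Binomial terms of (0.69150 + 0.30850)^2: M 0.4782, M+2 0.4267, M+4 0.0952 → M is the base peak.
P(M) = C(2,0) × 0.69150^2 × 0.30850^0 = 1 × 0.47817225 × 1.0000 = 0.478172 (base)
P(M+4) = C(2,2) × 0.69150^0 × 0.30850^2 = 1 × 1.0000 × 0.09517225 = 0.095172
Relative intensity = 0.095172 / 0.478172 × 100 = 19.9

19.9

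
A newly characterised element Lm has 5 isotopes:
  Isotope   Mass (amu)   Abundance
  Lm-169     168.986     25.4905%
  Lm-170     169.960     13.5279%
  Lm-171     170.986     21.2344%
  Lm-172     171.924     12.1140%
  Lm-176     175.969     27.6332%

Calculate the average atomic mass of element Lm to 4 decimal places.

171.8280 amu

Weight each isotope mass by its fractional abundance: 0.254905 × 168.986 + 0.135279 × 169.960 + 0.212344 × 170.986 + 0.121140 × 171.924 + 0.276332 × 175.969
= 43.07538 + 22.99202 + 36.30785 + 20.82687 + 48.62587 = 171.82799 amu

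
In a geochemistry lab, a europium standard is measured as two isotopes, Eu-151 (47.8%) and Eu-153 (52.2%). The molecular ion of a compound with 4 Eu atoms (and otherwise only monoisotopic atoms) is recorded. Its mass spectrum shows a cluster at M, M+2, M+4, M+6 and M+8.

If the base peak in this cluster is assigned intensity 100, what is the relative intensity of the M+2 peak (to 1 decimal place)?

(0.478 + 0.522)^4 gives M 0.0522, M+2 0.2280, M+4 0.3735, M+6 0.2720, M+8 0.0742; the largest is M+4.
P(M+4) = C(4,2) × 0.478^2 × 0.522^2 = 6 × 0.228484 × 0.272484 = 0.373549 (base)
P(M+2) = C(4,1) × 0.478^3 × 0.522^1 = 4 × 0.10921535 × 0.5220 = 0.228042
Relative intensity = 0.228042 / 0.373549 × 100 = 61.0

61.0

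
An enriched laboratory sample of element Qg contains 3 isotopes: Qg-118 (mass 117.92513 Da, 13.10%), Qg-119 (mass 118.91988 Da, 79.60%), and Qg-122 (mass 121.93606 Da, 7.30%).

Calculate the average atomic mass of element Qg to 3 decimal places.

119.010 Da

Ar = Σ fᵢ·mᵢ = 0.1310 × 117.92513 + 0.7960 × 118.91988 + 0.0730 × 121.93606
= 15.448192 + 94.660224 + 8.901332 = 119.009748 Da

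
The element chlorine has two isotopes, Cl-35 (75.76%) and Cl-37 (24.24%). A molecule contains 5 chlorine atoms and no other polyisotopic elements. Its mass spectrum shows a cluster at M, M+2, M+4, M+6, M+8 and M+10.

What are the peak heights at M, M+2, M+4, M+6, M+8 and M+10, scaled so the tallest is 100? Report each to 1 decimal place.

62.5 : 100.0 : 64.0 : 20.5 : 3.3 : 0.2

Each Cl atom is independently Cl-35 (p = 0.7576) or Cl-37 (q = 0.2424); the cluster is the binomial expansion (p + q)^5.
P(M) = 0.7576^5 = 0.249574
P(M+2) = 5 × 0.7576^4 × 0.2424^1 = 0.399266
P(M+4) = 10 × 0.7576^3 × 0.2424^2 = 0.255497
P(M+6) = 10 × 0.7576^2 × 0.2424^3 = 0.081748
P(M+8) = 5 × 0.7576^1 × 0.2424^4 = 0.013078
P(M+10) = 0.2424^5 = 0.000837
The M+2 peak is largest (0.399266); scaling to 100 gives 62.5 : 100.0 : 64.0 : 20.5 : 3.3 : 0.2.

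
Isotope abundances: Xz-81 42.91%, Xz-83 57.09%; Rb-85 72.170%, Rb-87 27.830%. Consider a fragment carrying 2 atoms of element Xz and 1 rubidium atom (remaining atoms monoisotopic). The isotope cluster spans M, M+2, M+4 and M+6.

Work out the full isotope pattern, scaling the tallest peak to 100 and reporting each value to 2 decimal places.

32.82 : 100.00 : 91.78 : 22.41

Element Xz pattern (n=2): 0.18412681 : 0.48994638 : 0.32592681
Rubidium pattern (n=1): 0.7217 : 0.2783
Convolve the two distributions (both contribute in 2-u steps):
  M: 0.18412681×0.7217 = 0.132884
  M+2: 0.18412681×0.2783 + 0.48994638×0.7217 = 0.404837
  M+4: 0.48994638×0.2783 + 0.32592681×0.7217 = 0.371573
  M+6: 0.32592681×0.2783 = 0.090705
Scale to base peak (0.404837) = 100: 32.82 : 100.00 : 91.78 : 22.41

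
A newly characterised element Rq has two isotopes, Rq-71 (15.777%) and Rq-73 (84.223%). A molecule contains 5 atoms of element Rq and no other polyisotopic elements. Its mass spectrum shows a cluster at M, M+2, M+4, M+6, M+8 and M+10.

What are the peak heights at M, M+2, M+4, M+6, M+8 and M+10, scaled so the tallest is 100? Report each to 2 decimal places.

Expanding (0.15777 + 0.84223)^5:
P(M) = 0.15777^5 = 0.000098
P(M+2) = 5 × 0.15777^4 × 0.84223^1 = 0.002609
P(M+4) = 10 × 0.15777^3 × 0.84223^2 = 0.027857
P(M+6) = 10 × 0.15777^2 × 0.84223^3 = 0.148710
P(M+8) = 5 × 0.15777^1 × 0.84223^4 = 0.396933
P(M+10) = 0.84223^5 = 0.423793
The M+10 peak is largest (0.423793); scaling to 100 gives 0.02 : 0.62 : 6.57 : 35.09 : 93.66 : 100.00.

0.02 : 0.62 : 6.57 : 35.09 : 93.66 : 100.00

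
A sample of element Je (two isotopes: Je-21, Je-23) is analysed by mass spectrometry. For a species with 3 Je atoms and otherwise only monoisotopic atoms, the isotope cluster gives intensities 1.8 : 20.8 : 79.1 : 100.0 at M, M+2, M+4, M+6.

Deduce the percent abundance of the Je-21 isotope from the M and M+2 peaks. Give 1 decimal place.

20.6%

If p is the fraction of Je that is Je-21, then I(M+2)/I(M) = [C(3,1)·p^2·(1−p)] / p^3 = 3·(1−p)/p = 20.8/1.8 = 11.5556
(1−p)/p = 11.5556/3 = 3.8519  ⇒  p = 1/(1 + 3.8519) = 0.2061
Je-21: 20.6%, Je-23: 79.4%.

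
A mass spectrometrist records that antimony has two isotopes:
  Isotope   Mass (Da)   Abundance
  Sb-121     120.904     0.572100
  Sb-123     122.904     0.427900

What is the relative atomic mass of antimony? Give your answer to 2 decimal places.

Ar = Σ fᵢ·mᵢ = 0.572100 × 120.904 + 0.427900 × 122.904
= 69.1692 + 52.5906 = 121.7598 Da

121.76 Da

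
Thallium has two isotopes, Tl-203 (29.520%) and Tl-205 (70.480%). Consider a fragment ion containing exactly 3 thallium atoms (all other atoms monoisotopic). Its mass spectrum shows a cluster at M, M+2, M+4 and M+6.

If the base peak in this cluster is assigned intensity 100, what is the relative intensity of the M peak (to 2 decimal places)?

5.85

Term probabilities: M 0.0257, M+2 0.1843, M+4 0.4399, M+6 0.3501. Base peak = M+4.
P(M+4) = C(3,2) × 0.29520^1 × 0.70480^2 = 3 × 0.2952 × 0.49674304 = 0.439916 (base)
P(M) = C(3,0) × 0.29520^3 × 0.70480^0 = 1 × 0.02572463 × 1.0000 = 0.025725
Relative intensity = 0.025725 / 0.439916 × 100 = 5.85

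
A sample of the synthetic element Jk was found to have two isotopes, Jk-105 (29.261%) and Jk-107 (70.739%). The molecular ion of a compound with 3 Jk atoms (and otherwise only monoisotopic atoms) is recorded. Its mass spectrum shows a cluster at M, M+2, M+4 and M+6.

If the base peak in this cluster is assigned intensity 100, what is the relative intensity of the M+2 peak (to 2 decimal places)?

Binomial terms of (0.29261 + 0.70739)^3: M 0.0251, M+2 0.1817, M+4 0.4393, M+6 0.3540 → M+4 is the base peak.
P(M+4) = C(3,2) × 0.29261^1 × 0.70739^2 = 3 × 0.29261 × 0.50040061 = 0.439267 (base)
P(M+2) = C(3,1) × 0.29261^2 × 0.70739^1 = 3 × 0.08562061 × 0.70739 = 0.181701
Relative intensity = 0.181701 / 0.439267 × 100 = 41.36

41.36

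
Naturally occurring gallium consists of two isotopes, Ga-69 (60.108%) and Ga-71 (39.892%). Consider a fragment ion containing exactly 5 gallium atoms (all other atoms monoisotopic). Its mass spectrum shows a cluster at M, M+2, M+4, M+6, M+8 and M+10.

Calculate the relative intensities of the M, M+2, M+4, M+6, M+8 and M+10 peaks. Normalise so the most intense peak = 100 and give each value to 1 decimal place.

Each Ga atom is independently Ga-69 (p = 0.60108) or Ga-71 (q = 0.39892); the cluster is the binomial expansion (p + q)^5.
P(M) = 0.60108^5 = 0.078462
P(M+2) = 5 × 0.60108^4 × 0.39892^1 = 0.260366
P(M+4) = 10 × 0.60108^3 × 0.39892^2 = 0.345596
P(M+6) = 10 × 0.60108^2 × 0.39892^3 = 0.229362
P(M+8) = 5 × 0.60108^1 × 0.39892^4 = 0.076111
P(M+10) = 0.39892^5 = 0.010103
The M+4 peak is largest (0.345596); scaling to 100 gives 22.7 : 75.3 : 100.0 : 66.4 : 22.0 : 2.9.

22.7 : 75.3 : 100.0 : 66.4 : 22.0 : 2.9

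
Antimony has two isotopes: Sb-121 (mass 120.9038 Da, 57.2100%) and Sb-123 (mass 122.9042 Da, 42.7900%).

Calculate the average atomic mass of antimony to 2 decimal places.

Weight each isotope mass by its fractional abundance: 0.572100 × 120.9038 + 0.427900 × 122.9042
= 69.16906 + 52.59071 = 121.75977 Da

121.76 Da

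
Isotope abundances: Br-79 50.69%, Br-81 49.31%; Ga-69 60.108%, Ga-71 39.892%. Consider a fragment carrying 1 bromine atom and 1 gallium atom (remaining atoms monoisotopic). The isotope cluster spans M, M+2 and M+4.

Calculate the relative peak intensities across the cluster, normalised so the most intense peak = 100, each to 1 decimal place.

Bromine pattern (n=1): 0.5069 : 0.4931
Gallium pattern (n=1): 0.60108 : 0.39892
Convolve the two distributions (both contribute in 2-u steps):
  M: 0.5069×0.60108 = 0.304687
  M+2: 0.5069×0.39892 + 0.4931×0.60108 = 0.498605
  M+4: 0.4931×0.39892 = 0.196707
Scale to base peak (0.498605) = 100: 61.1 : 100.0 : 39.5

61.1 : 100.0 : 39.5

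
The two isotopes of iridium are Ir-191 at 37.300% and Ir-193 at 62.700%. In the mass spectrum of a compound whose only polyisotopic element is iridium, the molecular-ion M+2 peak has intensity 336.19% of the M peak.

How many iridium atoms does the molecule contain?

2

The M+2/M ratio from n Ir atoms is n · q/p = n · 0.62700/0.37300.
n = 3.3619 × 0.37300/0.62700 = 2.00 ≈ 2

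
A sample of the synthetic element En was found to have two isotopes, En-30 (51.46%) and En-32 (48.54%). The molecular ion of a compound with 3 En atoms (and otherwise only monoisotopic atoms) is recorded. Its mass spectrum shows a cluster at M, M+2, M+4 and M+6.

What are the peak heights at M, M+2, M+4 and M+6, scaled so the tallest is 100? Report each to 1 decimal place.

Each En atom is independently En-30 (p = 0.5146) or En-32 (q = 0.4854); the cluster is the binomial expansion (p + q)^3.
P(M) = 0.5146^3 = 0.136273
P(M+2) = 3 × 0.5146^2 × 0.4854^1 = 0.385621
P(M+4) = 3 × 0.5146^1 × 0.4854^2 = 0.363740
P(M+6) = 0.4854^3 = 0.114367
The M+2 peak is largest (0.385621); scaling to 100 gives 35.3 : 100.0 : 94.3 : 29.7.

35.3 : 100.0 : 94.3 : 29.7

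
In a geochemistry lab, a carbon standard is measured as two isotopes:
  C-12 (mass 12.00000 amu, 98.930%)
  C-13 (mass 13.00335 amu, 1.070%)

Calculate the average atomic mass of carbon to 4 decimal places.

12.0107 amu

Average mass = Σ (abundance × isotope mass) = 0.98930 × 12.00000 + 0.01070 × 13.00335
= 11.871600 + 0.139136 = 12.010736 amu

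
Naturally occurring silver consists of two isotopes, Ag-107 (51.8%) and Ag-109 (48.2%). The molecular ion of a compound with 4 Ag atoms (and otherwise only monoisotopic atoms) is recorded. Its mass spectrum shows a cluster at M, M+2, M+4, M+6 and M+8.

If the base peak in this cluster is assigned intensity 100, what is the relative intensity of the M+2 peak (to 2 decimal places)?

(0.518 + 0.482)^4 gives M 0.0720, M+2 0.2680, M+4 0.3740, M+6 0.2320, M+8 0.0540; the largest is M+4.
P(M+4) = C(4,2) × 0.518^2 × 0.482^2 = 6 × 0.268324 × 0.232324 = 0.374029 (base)
P(M+2) = C(4,1) × 0.518^3 × 0.482^1 = 4 × 0.13899183 × 0.4820 = 0.267976
Relative intensity = 0.267976 / 0.374029 × 100 = 71.65

71.65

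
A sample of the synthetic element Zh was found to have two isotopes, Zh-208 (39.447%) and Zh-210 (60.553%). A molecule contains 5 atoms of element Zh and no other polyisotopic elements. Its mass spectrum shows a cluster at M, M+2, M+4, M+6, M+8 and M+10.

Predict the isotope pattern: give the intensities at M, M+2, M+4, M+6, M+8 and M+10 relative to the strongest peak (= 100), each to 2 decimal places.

2.76 : 21.22 : 65.14 : 100.00 : 76.75 : 23.56

Each Zh atom is independently Zh-208 (p = 0.39447) or Zh-210 (q = 0.60553); the cluster is the binomial expansion (p + q)^5.
P(M) = 0.39447^5 = 0.009551
P(M+2) = 5 × 0.39447^4 × 0.60553^1 = 0.073310
P(M+4) = 10 × 0.39447^3 × 0.60553^2 = 0.225068
P(M+6) = 10 × 0.39447^2 × 0.60553^3 = 0.345490
P(M+8) = 5 × 0.39447^1 × 0.60553^4 = 0.265171
P(M+10) = 0.60553^5 = 0.081410
The M+6 peak is largest (0.345490); scaling to 100 gives 2.76 : 21.22 : 65.14 : 100.00 : 76.75 : 23.56.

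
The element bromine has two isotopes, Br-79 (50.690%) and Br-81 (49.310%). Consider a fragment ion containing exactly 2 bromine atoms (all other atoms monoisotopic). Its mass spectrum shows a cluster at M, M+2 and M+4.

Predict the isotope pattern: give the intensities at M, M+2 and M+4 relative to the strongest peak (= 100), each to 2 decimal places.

Each Br atom is independently Br-79 (p = 0.50690) or Br-81 (q = 0.49310); the cluster is the binomial expansion (p + q)^2.
P(M) = 0.50690^2 = 0.256948
P(M+2) = 2 × 0.50690^1 × 0.49310^1 = 0.499905
P(M+4) = 0.49310^2 = 0.243148
The M+2 peak is largest (0.499905); scaling to 100 gives 51.40 : 100.00 : 48.64.

51.40 : 100.00 : 48.64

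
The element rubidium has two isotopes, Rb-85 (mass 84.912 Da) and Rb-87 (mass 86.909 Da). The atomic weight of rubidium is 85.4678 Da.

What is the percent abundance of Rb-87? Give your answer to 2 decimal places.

With x = fraction of Rb-85 (so Rb-87 is 1 − x):
84.912·x + 86.909·(1 − x) = 85.4678
(84.912 − 86.909)·x = 85.4678 − 86.909
x = -1.4412 / -1.997 = 0.72168 → 72.17% Rb-85, 27.83% Rb-87.

27.83%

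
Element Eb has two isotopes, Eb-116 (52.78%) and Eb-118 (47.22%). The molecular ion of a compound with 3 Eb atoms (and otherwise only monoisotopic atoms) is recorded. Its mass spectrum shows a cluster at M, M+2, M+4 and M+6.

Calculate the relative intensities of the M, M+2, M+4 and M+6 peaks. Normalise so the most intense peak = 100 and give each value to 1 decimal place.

37.3 : 100.0 : 89.5 : 26.7

The 3 Eb atoms are independent, so intensities follow the terms of (0.5278 + 0.4722)^3.
P(M) = 0.5278^3 = 0.147031
P(M+2) = 3 × 0.5278^2 × 0.4722^1 = 0.394626
P(M+4) = 3 × 0.5278^1 × 0.4722^2 = 0.353055
P(M+6) = 0.4722^3 = 0.105288
The M+2 peak is largest (0.394626); scaling to 100 gives 37.3 : 100.0 : 89.5 : 26.7.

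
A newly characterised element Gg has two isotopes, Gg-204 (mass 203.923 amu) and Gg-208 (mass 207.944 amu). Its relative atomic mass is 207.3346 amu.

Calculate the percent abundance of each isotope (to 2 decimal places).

Gg-204: 15.16%, Gg-208: 84.84%

Writing the weighted mean with unknown fraction x of Gg-204:
203.923·x + 207.944·(1 − x) = 207.3346
(203.923 − 207.944)·x = 207.3346 − 207.944
x = -0.6094 / -4.021 = 0.15155 → 15.16% Gg-204, 84.84% Gg-208.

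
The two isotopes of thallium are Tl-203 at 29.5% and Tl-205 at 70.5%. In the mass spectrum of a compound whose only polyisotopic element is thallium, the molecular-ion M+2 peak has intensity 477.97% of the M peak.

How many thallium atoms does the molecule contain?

2

With n Tl atoms, P(M+2)/P(M) = C(n,1)·p^(n−1)q / p^n = n·q/p = n · 0.705/0.295.
n = 4.7797 × 0.295/0.705 = 2.00 ≈ 2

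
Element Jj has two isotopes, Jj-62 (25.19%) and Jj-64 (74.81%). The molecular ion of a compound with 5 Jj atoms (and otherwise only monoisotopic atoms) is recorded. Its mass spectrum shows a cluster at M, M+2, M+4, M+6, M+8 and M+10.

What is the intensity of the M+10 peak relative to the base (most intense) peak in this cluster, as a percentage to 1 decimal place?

59.4%

(0.2519 + 0.7481)^5 gives M 0.0010, M+2 0.0151, M+4 0.0895, M+6 0.2657, M+8 0.3945, M+10 0.2343; the largest is M+8.
P(M+8) = C(5,4) × 0.2519^1 × 0.7481^4 = 5 × 0.2519 × 0.31321216 = 0.394491 (base)
P(M+10) = C(5,5) × 0.2519^0 × 0.7481^5 = 1 × 1.0000 × 0.23431402 = 0.234314
Relative intensity = 0.234314 / 0.394491 × 100 = 59.4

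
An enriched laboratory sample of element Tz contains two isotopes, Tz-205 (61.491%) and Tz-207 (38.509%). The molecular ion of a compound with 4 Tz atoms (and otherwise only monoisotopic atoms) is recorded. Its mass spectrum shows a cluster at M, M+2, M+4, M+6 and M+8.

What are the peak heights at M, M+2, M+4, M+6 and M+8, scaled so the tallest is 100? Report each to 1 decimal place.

39.9 : 100.0 : 93.9 : 39.2 : 6.1

The 4 Tz atoms are independent, so intensities follow the terms of (0.61491 + 0.38509)^4.
P(M) = 0.61491^4 = 0.142970
P(M+2) = 4 × 0.61491^3 × 0.38509^1 = 0.358143
P(M+4) = 6 × 0.61491^2 × 0.38509^2 = 0.336433
P(M+6) = 4 × 0.61491^1 × 0.38509^3 = 0.140462
P(M+8) = 0.38509^4 = 0.021991
The M+2 peak is largest (0.358143); scaling to 100 gives 39.9 : 100.0 : 93.9 : 39.2 : 6.1.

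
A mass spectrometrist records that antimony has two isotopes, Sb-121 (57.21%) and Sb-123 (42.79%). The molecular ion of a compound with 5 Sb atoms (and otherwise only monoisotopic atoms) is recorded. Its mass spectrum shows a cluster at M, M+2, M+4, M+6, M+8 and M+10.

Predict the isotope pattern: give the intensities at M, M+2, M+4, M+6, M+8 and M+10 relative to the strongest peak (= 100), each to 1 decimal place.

Expanding (0.5721 + 0.4279)^5:
P(M) = 0.5721^5 = 0.061286
P(M+2) = 5 × 0.5721^4 × 0.4279^1 = 0.229192
P(M+4) = 10 × 0.5721^3 × 0.4279^2 = 0.342847
P(M+6) = 10 × 0.5721^2 × 0.4279^3 = 0.256431
P(M+8) = 5 × 0.5721^1 × 0.4279^4 = 0.095898
P(M+10) = 0.4279^5 = 0.014345
The M+4 peak is largest (0.342847); scaling to 100 gives 17.9 : 66.8 : 100.0 : 74.8 : 28.0 : 4.2.

17.9 : 66.8 : 100.0 : 74.8 : 28.0 : 4.2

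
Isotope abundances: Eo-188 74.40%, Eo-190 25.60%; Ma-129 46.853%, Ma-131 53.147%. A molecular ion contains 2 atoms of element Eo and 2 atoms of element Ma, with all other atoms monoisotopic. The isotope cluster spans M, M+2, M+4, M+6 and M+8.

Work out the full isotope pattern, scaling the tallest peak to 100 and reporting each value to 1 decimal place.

Element Eo pattern (n=2): 0.553536 : 0.380928 : 0.065536
Element Ma pattern (n=2): 0.21952036 : 0.49801928 : 0.28246036
Convolve the two distributions (both contribute in 2-u steps):
  M: 0.553536×0.21952036 = 0.121512
  M+2: 0.553536×0.49801928 + 0.380928×0.21952036 = 0.359293
  M+4: 0.553536×0.28246036 + 0.380928×0.49801928 + 0.065536×0.21952036 = 0.360448
  M+6: 0.380928×0.28246036 + 0.065536×0.49801928 = 0.140235
  M+8: 0.065536×0.28246036 = 0.018511
Scale to base peak (0.360448) = 100: 33.7 : 99.7 : 100.0 : 38.9 : 5.1

33.7 : 99.7 : 100.0 : 38.9 : 5.1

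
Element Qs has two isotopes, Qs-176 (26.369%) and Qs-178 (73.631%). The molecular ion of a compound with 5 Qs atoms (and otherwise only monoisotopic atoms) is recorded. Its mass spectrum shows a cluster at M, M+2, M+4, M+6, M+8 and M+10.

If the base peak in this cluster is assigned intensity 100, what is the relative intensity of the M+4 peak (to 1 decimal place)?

(0.26369 + 0.73631)^5 gives M 0.0013, M+2 0.0178, M+4 0.0994, M+6 0.2776, M+8 0.3875, M+10 0.2164; the largest is M+8.
P(M+8) = C(5,4) × 0.26369^1 × 0.73631^4 = 5 × 0.26369 × 0.29392924 = 0.387531 (base)
P(M+4) = C(5,2) × 0.26369^3 × 0.73631^2 = 10 × 0.018335 × 0.54215242 = 0.099404
Relative intensity = 0.099404 / 0.387531 × 100 = 25.7

25.7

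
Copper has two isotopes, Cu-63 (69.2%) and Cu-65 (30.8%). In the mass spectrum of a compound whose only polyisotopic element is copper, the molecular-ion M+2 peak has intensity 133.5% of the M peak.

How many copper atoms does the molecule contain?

The M+2/M ratio from n Cu atoms is n · q/p = n · 0.308/0.692.
n = 1.335 × 0.692/0.308 = 3.00 ≈ 3

3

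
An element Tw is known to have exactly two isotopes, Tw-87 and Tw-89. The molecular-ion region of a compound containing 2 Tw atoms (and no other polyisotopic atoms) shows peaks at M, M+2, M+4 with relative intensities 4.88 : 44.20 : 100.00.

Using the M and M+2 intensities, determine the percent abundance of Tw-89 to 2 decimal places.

81.91%

If p is the fraction of Tw that is Tw-87, then I(M+2)/I(M) = [C(2,1)·p^1·(1−p)] / p^2 = 2·(1−p)/p = 44.20/4.88 = 9.0574
(1−p)/p = 9.0574/2 = 4.5287  ⇒  p = 1/(1 + 4.5287) = 0.1809
Tw-87: 18.09%, Tw-89: 81.91%.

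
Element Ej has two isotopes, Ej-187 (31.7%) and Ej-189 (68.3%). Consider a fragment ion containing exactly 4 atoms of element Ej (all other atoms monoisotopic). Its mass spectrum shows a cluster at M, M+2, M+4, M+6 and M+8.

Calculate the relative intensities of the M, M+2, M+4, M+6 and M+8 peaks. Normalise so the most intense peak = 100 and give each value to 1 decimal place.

Expanding (0.317 + 0.683)^4:
P(M) = 0.317^4 = 0.010098
P(M+2) = 4 × 0.317^3 × 0.683^1 = 0.087028
P(M+4) = 6 × 0.317^2 × 0.683^2 = 0.281262
P(M+6) = 4 × 0.317^1 × 0.683^3 = 0.404000
P(M+8) = 0.683^4 = 0.217612
The M+6 peak is largest (0.404000); scaling to 100 gives 2.5 : 21.5 : 69.6 : 100.0 : 53.9.

2.5 : 21.5 : 69.6 : 100.0 : 53.9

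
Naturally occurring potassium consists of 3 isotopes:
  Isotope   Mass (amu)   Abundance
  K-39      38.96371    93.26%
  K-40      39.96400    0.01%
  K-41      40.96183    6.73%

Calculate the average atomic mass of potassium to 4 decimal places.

Weight each isotope mass by its fractional abundance: 0.9326 × 38.96371 + 0.0001 × 39.96400 + 0.0673 × 40.96183
= 36.337556 + 0.003996 + 2.756731 = 39.098283 amu

39.0983 amu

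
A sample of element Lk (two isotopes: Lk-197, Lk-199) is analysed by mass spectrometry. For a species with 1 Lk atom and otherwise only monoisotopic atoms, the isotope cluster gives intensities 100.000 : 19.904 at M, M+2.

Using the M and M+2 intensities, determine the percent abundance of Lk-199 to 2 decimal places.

If p is the fraction of Lk that is Lk-197, then I(M+2)/I(M) = [C(1,1)·p^0·(1−p)] / p^1 = 1·(1−p)/p = 19.904/100.000 = 0.1990
(1−p)/p = 0.1990/1 = 0.1990  ⇒  p = 1/(1 + 0.1990) = 0.8340
Lk-197: 83.40%, Lk-199: 16.60%.

16.60%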